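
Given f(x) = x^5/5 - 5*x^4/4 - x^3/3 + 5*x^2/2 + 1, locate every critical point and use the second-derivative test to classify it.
f'(x) = x*(x^3 - 5*x^2 - x + 5)

Solve f'(x) = 0:
  Factor: x^4 - 5*x^3 - x^2 + 5*x = x*(x - 5)*(x - 1)*(x + 1) = 0.
  ⇒ x = -1, 0, 1, 5

f''(x) = 4*x^3 - 15*x^2 - 2*x + 5
Second-derivative test at each critical point:
  f''(-1) = -12 < 0 → local maximum
  f''(0) = 5 > 0 → local minimum
  f''(1) = -8 < 0 → local maximum
  f''(5) = 120 > 0 → local minimum

Critical points: x = -1 (local maximum); x = 0 (local minimum); x = 1 (local maximum); x = 5 (local minimum)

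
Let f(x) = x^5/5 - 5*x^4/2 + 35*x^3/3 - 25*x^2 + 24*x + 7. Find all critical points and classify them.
f'(x) = x^4 - 10*x^3 + 35*x^2 - 50*x + 24

Solve f'(x) = 0:
  Factor: x^4 - 10*x^3 + 35*x^2 - 50*x + 24 = (x - 4)*(x - 3)*(x - 2)*(x - 1) = 0.
  ⇒ x = 1, 2, 3, 4

f''(x) = 4*x^3 - 30*x^2 + 70*x - 50
Second-derivative test at each critical point:
  f''(1) = -6 < 0 → local maximum
  f''(2) = 2 > 0 → local minimum
  f''(3) = -2 < 0 → local maximum
  f''(4) = 6 > 0 → local minimum

Critical points: x = 1 (local maximum); x = 2 (local minimum); x = 3 (local maximum); x = 4 (local minimum)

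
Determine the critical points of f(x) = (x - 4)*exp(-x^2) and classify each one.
f'(x) = (-2*x*(x - 4) + 1)*exp(-x^2)

Solve f'(x) = 0:
  f'(x) = (-2*x^2 + 8*x + 1)·exp(-x^2) and exp(-x^2) > 0 for every x, so f'(x) = 0 ⇔ -2*x^2 + 8*x + 1 = 0.
  2*x^2 - 8*x - 1 = 0 has no rational roots; quadratic formula: x = (8 ± √72)/4.
  ⇒ x = 2 - 3*sqrt(2)/2 ≈ -0.1213, 2 + 3*sqrt(2)/2 ≈ 4.1213

f''(x) = 2*(2*x^2*(x - 4) - 3*x + 4)*exp(-x^2)
Second-derivative test at each critical point:
  f''(-0.1213) = 8.3613 > 0 → local minimum
  f''(4.1213) = -3.565e-07 < 0 → local maximum

Critical points: x = 2 - 3*sqrt(2)/2 ≈ -0.1213 (local minimum); x = 2 + 3*sqrt(2)/2 ≈ 4.1213 (local maximum)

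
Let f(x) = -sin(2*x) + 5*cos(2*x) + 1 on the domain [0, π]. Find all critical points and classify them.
f'(x) = -10*sin(2*x) - 2*cos(2*x)

Solve f'(x) = 0 on [0, π]:
  f'(x) = 0 ⇔ -cos(2*x) = 5*sin(2*x) ⇔ tan(2*x) = -1/5, i.e. 2*x = arctan(-1/5) + nπ; keep the solutions lying in [0, π].
  ⇒ x = -atan(1/5)/2 + pi/2 ≈ 1.4721, pi - atan(1/5)/2 ≈ 3.0429

f''(x) = 4*sin(2*x) - 20*cos(2*x)
Second-derivative test at each critical point:
  f''(1.4721) = 20.3961 > 0 → local minimum
  f''(3.0429) = -20.3961 < 0 → local maximum

Critical points: x = -atan(1/5)/2 + pi/2 ≈ 1.4721 (local minimum); x = pi - atan(1/5)/2 ≈ 3.0429 (local maximum)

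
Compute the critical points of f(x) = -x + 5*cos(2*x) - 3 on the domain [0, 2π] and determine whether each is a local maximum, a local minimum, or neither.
f'(x) = -10*sin(2*x) - 1

Solve f'(x) = 0 on [0, 2π]:
  f'(x) = 0 ⇔ sin(2*x) = -1/10, i.e. 2*x = arcsin(-1/10) + 2nπ or 2*x = π − arcsin(-1/10) + 2nπ; keep the solutions lying in [0, 2π].
  ⇒ x = asin(1/10)/2 + pi/2 ≈ 1.6209, pi - asin(1/10)/2 ≈ 3.0915, asin(1/10)/2 + 3*pi/2 ≈ 4.7625, -asin(1/10)/2 + 2*pi ≈ 6.2331

f''(x) = -20*cos(2*x)
Second-derivative test at each critical point:
  f''(1.6209) = 19.8997 > 0 → local minimum
  f''(3.0915) = -19.8997 < 0 → local maximum
  f''(4.7625) = 19.8997 > 0 → local minimum
  f''(6.2331) = -19.8997 < 0 → local maximum

Critical points: x = asin(1/10)/2 + pi/2 ≈ 1.6209 (local minimum); x = pi - asin(1/10)/2 ≈ 3.0915 (local maximum); x = asin(1/10)/2 + 3*pi/2 ≈ 4.7625 (local minimum); x = -asin(1/10)/2 + 2*pi ≈ 6.2331 (local maximum)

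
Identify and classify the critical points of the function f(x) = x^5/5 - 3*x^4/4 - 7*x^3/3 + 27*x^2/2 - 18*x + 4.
f'(x) = x^4 - 3*x^3 - 7*x^2 + 27*x - 18

Solve f'(x) = 0:
  Factor: x^4 - 3*x^3 - 7*x^2 + 27*x - 18 = (x - 3)*(x - 2)*(x - 1)*(x + 3) = 0.
  ⇒ x = -3, 1, 2, 3

f''(x) = 4*x^3 - 9*x^2 - 14*x + 27
Second-derivative test at each critical point:
  f''(-3) = -120 < 0 → local maximum
  f''(1) = 8 > 0 → local minimum
  f''(2) = -5 < 0 → local maximum
  f''(3) = 12 > 0 → local minimum

Critical points: x = -3 (local maximum); x = 1 (local minimum); x = 2 (local maximum); x = 3 (local minimum)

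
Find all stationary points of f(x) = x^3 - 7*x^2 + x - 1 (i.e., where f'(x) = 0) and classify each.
f'(x) = 3*x^2 - 14*x + 1

Solve f'(x) = 0:
  3*x^2 - 14*x + 1 = 0 has no rational roots; quadratic formula: x = (14 ± √184)/6.
  ⇒ x = 7/3 - sqrt(46)/3 ≈ 0.0726, sqrt(46)/3 + 7/3 ≈ 4.5941

f''(x) = 6*x - 14
Second-derivative test at each critical point:
  f''(0.0726) = -13.5647 < 0 → local maximum
  f''(4.5941) = 13.5647 > 0 → local minimum

Critical points: x = 7/3 - sqrt(46)/3 ≈ 0.0726 (local maximum); x = sqrt(46)/3 + 7/3 ≈ 4.5941 (local minimum)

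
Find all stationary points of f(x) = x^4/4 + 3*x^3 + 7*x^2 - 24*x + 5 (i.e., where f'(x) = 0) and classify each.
f'(x) = x^3 + 9*x^2 + 14*x - 24

Solve f'(x) = 0:
  Factor: x^3 + 9*x^2 + 14*x - 24 = (x - 1)*(x + 4)*(x + 6) = 0.
  ⇒ x = -6, -4, 1

f''(x) = 3*x^2 + 18*x + 14
Second-derivative test at each critical point:
  f''(-6) = 14 > 0 → local minimum
  f''(-4) = -10 < 0 → local maximum
  f''(1) = 35 > 0 → local minimum

Critical points: x = -6 (local minimum); x = -4 (local maximum); x = 1 (local minimum)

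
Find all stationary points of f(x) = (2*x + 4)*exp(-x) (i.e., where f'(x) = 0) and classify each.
f'(x) = 2*(-x - 1)*exp(-x)

Solve f'(x) = 0:
  f'(x) = (-2*x - 2)·exp(-x) and exp(-x) > 0 for every x, so f'(x) = 0 ⇔ -2*x - 2 = 0.
  Factor: -2*x - 2 = -2*(x + 1) = 0.
  ⇒ x = -1

f''(x) = 2*x*exp(-x)
Second-derivative test at each critical point:
  f''(-1) = -5.4366 < 0 → local maximum

Critical points: x = -1 (local maximum)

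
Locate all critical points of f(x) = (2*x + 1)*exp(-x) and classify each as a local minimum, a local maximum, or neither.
f'(x) = (1 - 2*x)*exp(-x)

Solve f'(x) = 0:
  f'(x) = (1 - 2*x)·exp(-x) and exp(-x) > 0 for every x, so f'(x) = 0 ⇔ 1 - 2*x = 0.
  1 - 2*x = 0.
  ⇒ x = 1/2

f''(x) = (2*x - 3)*exp(-x)
Second-derivative test at each critical point:
  f''(1/2) = -1.2131 < 0 → local maximum

Critical points: x = 1/2 (local maximum)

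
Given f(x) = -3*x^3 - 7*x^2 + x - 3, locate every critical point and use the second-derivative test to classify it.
f'(x) = -9*x^2 - 14*x + 1

Solve f'(x) = 0:
  9*x^2 + 14*x - 1 = 0 has no rational roots; quadratic formula: x = (-14 ± √232)/18.
  ⇒ x = -sqrt(58)/9 - 7/9 ≈ -1.6240, -7/9 + sqrt(58)/9 ≈ 0.0684

f''(x) = -18*x - 14
Second-derivative test at each critical point:
  f''(-1.6240) = 15.2315 > 0 → local minimum
  f''(0.0684) = -15.2315 < 0 → local maximum

Critical points: x = -sqrt(58)/9 - 7/9 ≈ -1.6240 (local minimum); x = -7/9 + sqrt(58)/9 ≈ 0.0684 (local maximum)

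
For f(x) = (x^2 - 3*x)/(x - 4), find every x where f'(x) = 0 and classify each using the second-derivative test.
f'(x) = (x^2 - 8*x + 12)/(x^2 - 8*x + 16)

Solve f'(x) = 0:
  f'(x) = (x - 6)*(x - 2)/(x - 4)^2; the denominator is positive wherever f is defined, so f'(x) = 0 ⇔ x^2 - 8*x + 12 = 0.
  Factor: x^2 - 8*x + 12 = (x - 6)*(x - 2) = 0.
  ⇒ x = 2, 6

f''(x) = 8/(x^3 - 12*x^2 + 48*x - 64)
Second-derivative test at each critical point:
  f''(2) = -1 < 0 → local maximum
  f''(6) = 1 > 0 → local minimum

Critical points: x = 2 (local maximum); x = 6 (local minimum)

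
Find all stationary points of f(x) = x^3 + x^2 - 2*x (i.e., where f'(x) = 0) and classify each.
f'(x) = 3*x^2 + 2*x - 2

Solve f'(x) = 0:
  3*x^2 + 2*x - 2 = 0 has no rational roots; quadratic formula: x = (-2 ± √28)/6.
  ⇒ x = -sqrt(7)/3 - 1/3 ≈ -1.2153, -1/3 + sqrt(7)/3 ≈ 0.5486

f''(x) = 6*x + 2
Second-derivative test at each critical point:
  f''(-1.2153) = -5.2915 < 0 → local maximum
  f''(0.5486) = 5.2915 > 0 → local minimum

Critical points: x = -sqrt(7)/3 - 1/3 ≈ -1.2153 (local maximum); x = -1/3 + sqrt(7)/3 ≈ 0.5486 (local minimum)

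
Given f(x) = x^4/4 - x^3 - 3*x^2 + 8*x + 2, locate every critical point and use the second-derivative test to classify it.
f'(x) = x^3 - 3*x^2 - 6*x + 8

Solve f'(x) = 0:
  Factor: x^3 - 3*x^2 - 6*x + 8 = (x - 4)*(x - 1)*(x + 2) = 0.
  ⇒ x = -2, 1, 4

f''(x) = 3*x^2 - 6*x - 6
Second-derivative test at each critical point:
  f''(-2) = 18 > 0 → local minimum
  f''(1) = -9 < 0 → local maximum
  f''(4) = 18 > 0 → local minimum

Critical points: x = -2 (local minimum); x = 1 (local maximum); x = 4 (local minimum)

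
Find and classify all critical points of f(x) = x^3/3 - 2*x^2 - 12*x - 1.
f'(x) = x^2 - 4*x - 12

Solve f'(x) = 0:
  Factor: x^2 - 4*x - 12 = (x - 6)*(x + 2) = 0.
  ⇒ x = -2, 6

f''(x) = 2*x - 4
Second-derivative test at each critical point:
  f''(-2) = -8 < 0 → local maximum
  f''(6) = 8 > 0 → local minimum

Critical points: x = -2 (local maximum); x = 6 (local minimum)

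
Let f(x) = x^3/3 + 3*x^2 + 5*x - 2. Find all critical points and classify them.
f'(x) = x^2 + 6*x + 5

Solve f'(x) = 0:
  Factor: x^2 + 6*x + 5 = (x + 1)*(x + 5) = 0.
  ⇒ x = -5, -1

f''(x) = 2*x + 6
Second-derivative test at each critical point:
  f''(-5) = -4 < 0 → local maximum
  f''(-1) = 4 > 0 → local minimum

Critical points: x = -5 (local maximum); x = -1 (local minimum)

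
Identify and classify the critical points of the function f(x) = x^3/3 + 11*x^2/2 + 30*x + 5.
f'(x) = x^2 + 11*x + 30

Solve f'(x) = 0:
  Factor: x^2 + 11*x + 30 = (x + 5)*(x + 6) = 0.
  ⇒ x = -6, -5

f''(x) = 2*x + 11
Second-derivative test at each critical point:
  f''(-6) = -1 < 0 → local maximum
  f''(-5) = 1 > 0 → local minimum

Critical points: x = -6 (local maximum); x = -5 (local minimum)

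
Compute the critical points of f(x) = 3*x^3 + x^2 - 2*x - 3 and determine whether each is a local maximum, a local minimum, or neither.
f'(x) = 9*x^2 + 2*x - 2

Solve f'(x) = 0:
  9*x^2 + 2*x - 2 = 0 has no rational roots; quadratic formula: x = (-2 ± √76)/18.
  ⇒ x = -sqrt(19)/9 - 1/9 ≈ -0.5954, -1/9 + sqrt(19)/9 ≈ 0.3732

f''(x) = 18*x + 2
Second-derivative test at each critical point:
  f''(-0.5954) = -8.7178 < 0 → local maximum
  f''(0.3732) = 8.7178 > 0 → local minimum

Critical points: x = -sqrt(19)/9 - 1/9 ≈ -0.5954 (local maximum); x = -1/9 + sqrt(19)/9 ≈ 0.3732 (local minimum)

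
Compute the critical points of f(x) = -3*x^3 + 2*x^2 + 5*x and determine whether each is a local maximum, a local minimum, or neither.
f'(x) = -9*x^2 + 4*x + 5

Solve f'(x) = 0:
  Factor: -9*x^2 + 4*x + 5 = -(x - 1)*(9*x + 5) = 0.
  ⇒ x = -5/9, 1

f''(x) = 4 - 18*x
Second-derivative test at each critical point:
  f''(-5/9) = 14 > 0 → local minimum
  f''(1) = -14 < 0 → local maximum

Critical points: x = -5/9 (local minimum); x = 1 (local maximum)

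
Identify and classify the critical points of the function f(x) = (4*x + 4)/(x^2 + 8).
f'(x) = 4*(x^2 - 2*x*(x + 1) + 8)/(x^2 + 8)^2

Solve f'(x) = 0:
  f'(x) = -4*(x - 2)*(x + 4)/(x^2 + 8)^2; the denominator is positive wherever f is defined, so f'(x) = 0 ⇔ -4*x^2 - 8*x + 32 = 0.
  Factor: -4*x^2 - 8*x + 32 = -4*(x - 2)*(x + 4) = 0.
  ⇒ x = -4, 2

f''(x) = 8*(4*x^2*(x + 1) - (3*x + 1)*(x^2 + 8))/(x^2 + 8)^3
Second-derivative test at each critical point:
  f''(-4) = 1/24 > 0 → local minimum
  f''(2) = -1/6 < 0 → local maximum

Critical points: x = -4 (local minimum); x = 2 (local maximum)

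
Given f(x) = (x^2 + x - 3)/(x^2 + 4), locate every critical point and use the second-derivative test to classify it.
f'(x) = (-x^2 + 14*x + 4)/(x^4 + 8*x^2 + 16)

Solve f'(x) = 0:
  f'(x) = -(x^2 - 14*x - 4)/(x^2 + 4)^2; the denominator is positive wherever f is defined, so f'(x) = 0 ⇔ -x^2 + 14*x + 4 = 0.
  x^2 - 14*x - 4 = 0 has no rational roots; quadratic formula: x = (14 ± √212)/2.
  ⇒ x = 7 - sqrt(53) ≈ -0.2801, 7 + sqrt(53) ≈ 14.2801

f''(x) = 2*(x^3 - 21*x^2 - 12*x + 28)/(x^6 + 12*x^4 + 48*x^2 + 64)
Second-derivative test at each critical point:
  f''(-0.2801) = 0.8753 > 0 → local minimum
  f''(14.2801) = -3.368e-04 < 0 → local maximum

Critical points: x = 7 - sqrt(53) ≈ -0.2801 (local minimum); x = 7 + sqrt(53) ≈ 14.2801 (local maximum)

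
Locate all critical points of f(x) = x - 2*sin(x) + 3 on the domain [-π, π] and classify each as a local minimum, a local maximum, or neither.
f'(x) = 1 - 2*cos(x)

Solve f'(x) = 0 on [-π, π]:
  f'(x) = 0 ⇔ cos(x) = 1/2, i.e. x = ±arccos(1/2) + 2nπ; keep the solutions lying in [-π, π].
  ⇒ x = -pi/3 ≈ -1.0472, pi/3 ≈ 1.0472

f''(x) = 2*sin(x)
Second-derivative test at each critical point:
  f''(-1.0472) = -1.7321 < 0 → local maximum
  f''(1.0472) = 1.7321 > 0 → local minimum

Critical points: x = -pi/3 ≈ -1.0472 (local maximum); x = pi/3 ≈ 1.0472 (local minimum)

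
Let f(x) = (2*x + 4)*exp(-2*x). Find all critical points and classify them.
f'(x) = 2*(-2*x - 3)*exp(-2*x)

Solve f'(x) = 0:
  f'(x) = (-4*x - 6)·exp(-2*x) and exp(-2*x) > 0 for every x, so f'(x) = 0 ⇔ -4*x - 6 = 0.
  Factor: -4*x - 6 = -2*(2*x + 3) = 0.
  ⇒ x = -3/2

f''(x) = 8*(x + 1)*exp(-2*x)
Second-derivative test at each critical point:
  f''(-3/2) = -80.3421 < 0 → local maximum

Critical points: x = -3/2 (local maximum)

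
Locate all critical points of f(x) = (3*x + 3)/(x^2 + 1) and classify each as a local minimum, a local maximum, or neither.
f'(x) = 3*(x^2 - 2*x*(x + 1) + 1)/(x^2 + 1)^2

Solve f'(x) = 0:
  f'(x) = -3*(x^2 + 2*x - 1)/(x^2 + 1)^2; the denominator is positive wherever f is defined, so f'(x) = 0 ⇔ -3*x^2 - 6*x + 3 = 0.
  Factor: -3*x^2 - 6*x + 3 = -3*(x^2 + 2*x - 1); x^2 + 2*x - 1 = 0 has no rational roots; quadratic formula: x = (-2 ± √8)/2.
  ⇒ x = -sqrt(2) - 1 ≈ -2.4142, -1 + sqrt(2) ≈ 0.4142

f''(x) = 6*(4*x^2*(x + 1) - (3*x + 1)*(x^2 + 1))/(x^2 + 1)^3
Second-derivative test at each critical point:
  f''(-2.4142) = 0.1820 > 0 → local minimum
  f''(0.4142) = -6.1820 < 0 → local maximum

Critical points: x = -sqrt(2) - 1 ≈ -2.4142 (local minimum); x = -1 + sqrt(2) ≈ 0.4142 (local maximum)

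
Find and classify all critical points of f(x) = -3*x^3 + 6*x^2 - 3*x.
f'(x) = -9*x^2 + 12*x - 3

Solve f'(x) = 0:
  Factor: -9*x^2 + 12*x - 3 = -3*(x - 1)*(3*x - 1) = 0.
  ⇒ x = 1/3, 1

f''(x) = 12 - 18*x
Second-derivative test at each critical point:
  f''(1/3) = 6 > 0 → local minimum
  f''(1) = -6 < 0 → local maximum

Critical points: x = 1/3 (local minimum); x = 1 (local maximum)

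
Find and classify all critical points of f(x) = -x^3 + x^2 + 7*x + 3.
f'(x) = -3*x^2 + 2*x + 7

Solve f'(x) = 0:
  3*x^2 - 2*x - 7 = 0 has no rational roots; quadratic formula: x = (2 ± √88)/6.
  ⇒ x = 1/3 - sqrt(22)/3 ≈ -1.2301, 1/3 + sqrt(22)/3 ≈ 1.8968

f''(x) = 2 - 6*x
Second-derivative test at each critical point:
  f''(-1.2301) = 9.3808 > 0 → local minimum
  f''(1.8968) = -9.3808 < 0 → local maximum

Critical points: x = 1/3 - sqrt(22)/3 ≈ -1.2301 (local minimum); x = 1/3 + sqrt(22)/3 ≈ 1.8968 (local maximum)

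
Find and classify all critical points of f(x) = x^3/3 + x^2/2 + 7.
f'(x) = x*(x + 1)

Solve f'(x) = 0:
  Factor: x^2 + x = x*(x + 1) = 0.
  ⇒ x = -1, 0

f''(x) = 2*x + 1
Second-derivative test at each critical point:
  f''(-1) = -1 < 0 → local maximum
  f''(0) = 1 > 0 → local minimum

Critical points: x = -1 (local maximum); x = 0 (local minimum)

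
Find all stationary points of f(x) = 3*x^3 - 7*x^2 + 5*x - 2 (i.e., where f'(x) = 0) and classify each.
f'(x) = 9*x^2 - 14*x + 5

Solve f'(x) = 0:
  Factor: 9*x^2 - 14*x + 5 = (x - 1)*(9*x - 5) = 0.
  ⇒ x = 5/9, 1

f''(x) = 18*x - 14
Second-derivative test at each critical point:
  f''(5/9) = -4 < 0 → local maximum
  f''(1) = 4 > 0 → local minimum

Critical points: x = 5/9 (local maximum); x = 1 (local minimum)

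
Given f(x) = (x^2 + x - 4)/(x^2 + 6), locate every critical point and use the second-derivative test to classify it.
f'(x) = (-x^2 + 20*x + 6)/(x^4 + 12*x^2 + 36)

Solve f'(x) = 0:
  f'(x) = -(x^2 - 20*x - 6)/(x^2 + 6)^2; the denominator is positive wherever f is defined, so f'(x) = 0 ⇔ -x^2 + 20*x + 6 = 0.
  x^2 - 20*x - 6 = 0 has no rational roots; quadratic formula: x = (20 ± √424)/2.
  ⇒ x = 10 - sqrt(106) ≈ -0.2956, 10 + sqrt(106) ≈ 20.2956

f''(x) = 2*(x^3 - 30*x^2 - 18*x + 60)/(x^6 + 18*x^4 + 108*x^2 + 216)
Second-derivative test at each critical point:
  f''(-0.2956) = 0.5557 > 0 → local minimum
  f''(20.2956) = -1.179e-04 < 0 → local maximum

Critical points: x = 10 - sqrt(106) ≈ -0.2956 (local minimum); x = 10 + sqrt(106) ≈ 20.2956 (local maximum)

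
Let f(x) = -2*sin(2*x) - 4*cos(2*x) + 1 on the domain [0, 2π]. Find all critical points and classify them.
f'(x) = 8*sin(2*x) - 4*cos(2*x)

Solve f'(x) = 0 on [0, 2π]:
  f'(x) = 0 ⇔ -2*cos(2*x) = -4*sin(2*x) ⇔ tan(2*x) = 1/2, i.e. 2*x = arctan(1/2) + nπ; keep the solutions lying in [0, 2π].
  ⇒ x = atan(1/2)/2 ≈ 0.2318, atan(1/2)/2 + pi/2 ≈ 1.8026, atan(1/2)/2 + pi ≈ 3.3734, atan(1/2)/2 + 3*pi/2 ≈ 4.9442

f''(x) = 8*sin(2*x) + 16*cos(2*x)
Second-derivative test at each critical point:
  f''(0.2318) = 17.8885 > 0 → local minimum
  f''(1.8026) = -17.8885 < 0 → local maximum
  f''(3.3734) = 17.8885 > 0 → local minimum
  f''(4.9442) = -17.8885 < 0 → local maximum

Critical points: x = atan(1/2)/2 ≈ 0.2318 (local minimum); x = atan(1/2)/2 + pi/2 ≈ 1.8026 (local maximum); x = atan(1/2)/2 + pi ≈ 3.3734 (local minimum); x = atan(1/2)/2 + 3*pi/2 ≈ 4.9442 (local maximum)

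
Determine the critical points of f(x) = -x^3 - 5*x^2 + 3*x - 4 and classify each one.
f'(x) = -3*x^2 - 10*x + 3

Solve f'(x) = 0:
  3*x^2 + 10*x - 3 = 0 has no rational roots; quadratic formula: x = (-10 ± √136)/6.
  ⇒ x = -sqrt(34)/3 - 5/3 ≈ -3.6103, -5/3 + sqrt(34)/3 ≈ 0.2770

f''(x) = -6*x - 10
Second-derivative test at each critical point:
  f''(-3.6103) = 11.6619 > 0 → local minimum
  f''(0.2770) = -11.6619 < 0 → local maximum

Critical points: x = -sqrt(34)/3 - 5/3 ≈ -3.6103 (local minimum); x = -5/3 + sqrt(34)/3 ≈ 0.2770 (local maximum)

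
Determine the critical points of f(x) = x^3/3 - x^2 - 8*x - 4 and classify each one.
f'(x) = x^2 - 2*x - 8

Solve f'(x) = 0:
  Factor: x^2 - 2*x - 8 = (x - 4)*(x + 2) = 0.
  ⇒ x = -2, 4

f''(x) = 2*x - 2
Second-derivative test at each critical point:
  f''(-2) = -6 < 0 → local maximum
  f''(4) = 6 > 0 → local minimum

Critical points: x = -2 (local maximum); x = 4 (local minimum)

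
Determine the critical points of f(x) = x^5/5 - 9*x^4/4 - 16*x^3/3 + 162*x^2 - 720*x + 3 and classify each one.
f'(x) = x^4 - 9*x^3 - 16*x^2 + 324*x - 720

Solve f'(x) = 0:
  Factor: x^4 - 9*x^3 - 16*x^2 + 324*x - 720 = (x - 6)*(x - 5)*(x - 4)*(x + 6) = 0.
  ⇒ x = -6, 4, 5, 6

f''(x) = 4*x^3 - 27*x^2 - 32*x + 324
Second-derivative test at each critical point:
  f''(-6) = -1320 < 0 → local maximum
  f''(4) = 20 > 0 → local minimum
  f''(5) = -11 < 0 → local maximum
  f''(6) = 24 > 0 → local minimum

Critical points: x = -6 (local maximum); x = 4 (local minimum); x = 5 (local maximum); x = 6 (local minimum)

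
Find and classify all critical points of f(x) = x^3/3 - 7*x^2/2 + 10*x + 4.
f'(x) = x^2 - 7*x + 10

Solve f'(x) = 0:
  Factor: x^2 - 7*x + 10 = (x - 5)*(x - 2) = 0.
  ⇒ x = 2, 5

f''(x) = 2*x - 7
Second-derivative test at each critical point:
  f''(2) = -3 < 0 → local maximum
  f''(5) = 3 > 0 → local minimum

Critical points: x = 2 (local maximum); x = 5 (local minimum)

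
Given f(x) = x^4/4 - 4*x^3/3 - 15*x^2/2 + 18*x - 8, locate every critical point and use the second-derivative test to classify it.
f'(x) = x^3 - 4*x^2 - 15*x + 18

Solve f'(x) = 0:
  Factor: x^3 - 4*x^2 - 15*x + 18 = (x - 6)*(x - 1)*(x + 3) = 0.
  ⇒ x = -3, 1, 6

f''(x) = 3*x^2 - 8*x - 15
Second-derivative test at each critical point:
  f''(-3) = 36 > 0 → local minimum
  f''(1) = -20 < 0 → local maximum
  f''(6) = 45 > 0 → local minimum

Critical points: x = -3 (local minimum); x = 1 (local maximum); x = 6 (local minimum)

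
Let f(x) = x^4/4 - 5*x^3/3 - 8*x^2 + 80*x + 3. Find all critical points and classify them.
f'(x) = x^3 - 5*x^2 - 16*x + 80

Solve f'(x) = 0:
  Factor: x^3 - 5*x^2 - 16*x + 80 = (x - 5)*(x - 4)*(x + 4) = 0.
  ⇒ x = -4, 4, 5

f''(x) = 3*x^2 - 10*x - 16
Second-derivative test at each critical point:
  f''(-4) = 72 > 0 → local minimum
  f''(4) = -8 < 0 → local maximum
  f''(5) = 9 > 0 → local minimum

Critical points: x = -4 (local minimum); x = 4 (local maximum); x = 5 (local minimum)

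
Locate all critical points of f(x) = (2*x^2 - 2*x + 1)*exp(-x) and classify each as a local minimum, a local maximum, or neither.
f'(x) = (-2*x^2 + 6*x - 3)*exp(-x)

Solve f'(x) = 0:
  f'(x) = (-2*x^2 + 6*x - 3)·exp(-x) and exp(-x) > 0 for every x, so f'(x) = 0 ⇔ -2*x^2 + 6*x - 3 = 0.
  2*x^2 - 6*x + 3 = 0 has no rational roots; quadratic formula: x = (6 ± √12)/4.
  ⇒ x = 3/2 - sqrt(3)/2 ≈ 0.6340, sqrt(3)/2 + 3/2 ≈ 2.3660

f''(x) = (2*x^2 - 10*x + 9)*exp(-x)
Second-derivative test at each critical point:
  f''(0.6340) = 1.8376 > 0 → local minimum
  f''(2.3660) = -0.3251 < 0 → local maximum

Critical points: x = 3/2 - sqrt(3)/2 ≈ 0.6340 (local minimum); x = sqrt(3)/2 + 3/2 ≈ 2.3660 (local maximum)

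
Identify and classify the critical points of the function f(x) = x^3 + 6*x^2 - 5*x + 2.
f'(x) = 3*x^2 + 12*x - 5

Solve f'(x) = 0:
  3*x^2 + 12*x - 5 = 0 has no rational roots; quadratic formula: x = (-12 ± √204)/6.
  ⇒ x = -sqrt(51)/3 - 2 ≈ -4.3805, -2 + sqrt(51)/3 ≈ 0.3805

f''(x) = 6*x + 12
Second-derivative test at each critical point:
  f''(-4.3805) = -14.2829 < 0 → local maximum
  f''(0.3805) = 14.2829 > 0 → local minimum

Critical points: x = -sqrt(51)/3 - 2 ≈ -4.3805 (local maximum); x = -2 + sqrt(51)/3 ≈ 0.3805 (local minimum)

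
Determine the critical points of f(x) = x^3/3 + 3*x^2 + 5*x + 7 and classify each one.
f'(x) = x^2 + 6*x + 5

Solve f'(x) = 0:
  Factor: x^2 + 6*x + 5 = (x + 1)*(x + 5) = 0.
  ⇒ x = -5, -1

f''(x) = 2*x + 6
Second-derivative test at each critical point:
  f''(-5) = -4 < 0 → local maximum
  f''(-1) = 4 > 0 → local minimum

Critical points: x = -5 (local maximum); x = -1 (local minimum)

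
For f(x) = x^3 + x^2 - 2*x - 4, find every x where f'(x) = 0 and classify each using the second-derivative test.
f'(x) = 3*x^2 + 2*x - 2

Solve f'(x) = 0:
  3*x^2 + 2*x - 2 = 0 has no rational roots; quadratic formula: x = (-2 ± √28)/6.
  ⇒ x = -sqrt(7)/3 - 1/3 ≈ -1.2153, -1/3 + sqrt(7)/3 ≈ 0.5486

f''(x) = 6*x + 2
Second-derivative test at each critical point:
  f''(-1.2153) = -5.2915 < 0 → local maximum
  f''(0.5486) = 5.2915 > 0 → local minimum

Critical points: x = -sqrt(7)/3 - 1/3 ≈ -1.2153 (local maximum); x = -1/3 + sqrt(7)/3 ≈ 0.5486 (local minimum)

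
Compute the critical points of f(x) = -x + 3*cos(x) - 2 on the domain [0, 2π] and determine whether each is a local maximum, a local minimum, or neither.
f'(x) = -3*sin(x) - 1

Solve f'(x) = 0 on [0, 2π]:
  f'(x) = 0 ⇔ sin(x) = -1/3, i.e. x = arcsin(-1/3) + 2nπ or x = π − arcsin(-1/3) + 2nπ; keep the solutions lying in [0, 2π].
  ⇒ x = asin(1/3) + pi ≈ 3.4814, -asin(1/3) + 2*pi ≈ 5.9433

f''(x) = -3*cos(x)
Second-derivative test at each critical point:
  f''(3.4814) = 2.8284 > 0 → local minimum
  f''(5.9433) = -2.8284 < 0 → local maximum

Critical points: x = asin(1/3) + pi ≈ 3.4814 (local minimum); x = -asin(1/3) + 2*pi ≈ 5.9433 (local maximum)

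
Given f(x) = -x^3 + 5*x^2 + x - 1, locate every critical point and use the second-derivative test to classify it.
f'(x) = -3*x^2 + 10*x + 1

Solve f'(x) = 0:
  3*x^2 - 10*x - 1 = 0 has no rational roots; quadratic formula: x = (10 ± √112)/6.
  ⇒ x = 5/3 - 2*sqrt(7)/3 ≈ -0.0972, 5/3 + 2*sqrt(7)/3 ≈ 3.4305

f''(x) = 10 - 6*x
Second-derivative test at each critical point:
  f''(-0.0972) = 10.5830 > 0 → local minimum
  f''(3.4305) = -10.5830 < 0 → local maximum

Critical points: x = 5/3 - 2*sqrt(7)/3 ≈ -0.0972 (local minimum); x = 5/3 + 2*sqrt(7)/3 ≈ 3.4305 (local maximum)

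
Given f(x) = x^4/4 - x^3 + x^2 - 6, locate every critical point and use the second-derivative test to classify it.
f'(x) = x*(x^2 - 3*x + 2)

Solve f'(x) = 0:
  Factor: x^3 - 3*x^2 + 2*x = x*(x - 2)*(x - 1) = 0.
  ⇒ x = 0, 1, 2

f''(x) = 3*x^2 - 6*x + 2
Second-derivative test at each critical point:
  f''(0) = 2 > 0 → local minimum
  f''(1) = -1 < 0 → local maximum
  f''(2) = 2 > 0 → local minimum

Critical points: x = 0 (local minimum); x = 1 (local maximum); x = 2 (local minimum)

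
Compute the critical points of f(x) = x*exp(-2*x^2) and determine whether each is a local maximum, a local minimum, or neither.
f'(x) = (1 - 4*x^2)*exp(-2*x^2)

Solve f'(x) = 0:
  f'(x) = (1 - 4*x^2)·exp(-2*x^2) and exp(-2*x^2) > 0 for every x, so f'(x) = 0 ⇔ 1 - 4*x^2 = 0.
  Factor: 1 - 4*x^2 = -(2*x - 1)*(2*x + 1) = 0.
  ⇒ x = -1/2, 1/2

f''(x) = (16*x^3 - 12*x)*exp(-2*x^2)
Second-derivative test at each critical point:
  f''(-1/2) = 2.4261 > 0 → local minimum
  f''(1/2) = -2.4261 < 0 → local maximum

Critical points: x = -1/2 (local minimum); x = 1/2 (local maximum)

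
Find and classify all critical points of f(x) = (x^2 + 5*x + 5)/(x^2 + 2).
f'(x) = (-5*x^2 - 6*x + 10)/(x^4 + 4*x^2 + 4)

Solve f'(x) = 0:
  f'(x) = -(5*x^2 + 6*x - 10)/(x^2 + 2)^2; the denominator is positive wherever f is defined, so f'(x) = 0 ⇔ -5*x^2 - 6*x + 10 = 0.
  5*x^2 + 6*x - 10 = 0 has no rational roots; quadratic formula: x = (-6 ± √236)/10.
  ⇒ x = -sqrt(59)/5 - 3/5 ≈ -2.1362, -3/5 + sqrt(59)/5 ≈ 0.9362

f''(x) = 2*(5*x^3 + 9*x^2 - 30*x - 6)/(x^6 + 6*x^4 + 12*x^2 + 8)
Second-derivative test at each critical point:
  f''(-2.1362) = 0.3566 > 0 → local minimum
  f''(0.9362) = -1.8566 < 0 → local maximum

Critical points: x = -sqrt(59)/5 - 3/5 ≈ -2.1362 (local minimum); x = -3/5 + sqrt(59)/5 ≈ 0.9362 (local maximum)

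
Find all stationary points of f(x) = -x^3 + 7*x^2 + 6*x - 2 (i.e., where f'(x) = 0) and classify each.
f'(x) = -3*x^2 + 14*x + 6

Solve f'(x) = 0:
  3*x^2 - 14*x - 6 = 0 has no rational roots; quadratic formula: x = (14 ± √268)/6.
  ⇒ x = 7/3 - sqrt(67)/3 ≈ -0.3951, 7/3 + sqrt(67)/3 ≈ 5.0618

f''(x) = 14 - 6*x
Second-derivative test at each critical point:
  f''(-0.3951) = 16.3707 > 0 → local minimum
  f''(5.0618) = -16.3707 < 0 → local maximum

Critical points: x = 7/3 - sqrt(67)/3 ≈ -0.3951 (local minimum); x = 7/3 + sqrt(67)/3 ≈ 5.0618 (local maximum)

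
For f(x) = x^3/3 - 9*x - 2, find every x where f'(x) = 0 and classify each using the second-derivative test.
f'(x) = x^2 - 9

Solve f'(x) = 0:
  Factor: x^2 - 9 = (x - 3)*(x + 3) = 0.
  ⇒ x = -3, 3

f''(x) = 2*x
Second-derivative test at each critical point:
  f''(-3) = -6 < 0 → local maximum
  f''(3) = 6 > 0 → local minimum

Critical points: x = -3 (local maximum); x = 3 (local minimum)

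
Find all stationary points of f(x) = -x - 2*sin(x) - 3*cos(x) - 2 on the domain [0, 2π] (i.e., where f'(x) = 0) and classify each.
f'(x) = 3*sin(x) - 2*cos(x) - 1

Solve f'(x) = 0 on [0, 2π]:
  f'(x) = 0 ⇔ 3*sin(x) - 2*cos(x) = 1. Write the left side as R·cos(x + φ) with R = √((-2)² + (-3)²) = sqrt(13), cos φ = -2*sqrt(13)/13, sin φ = -3*sqrt(13)/13; then cos(x + φ) = sqrt(13)/13. Solve for x and keep the solutions lying in [0, 2π].
  ⇒ x = atan((3 + 4*sqrt(3))/(-2 + 6*sqrt(3))) ≈ 0.8690, atan((3 - 4*sqrt(3))/(-6*sqrt(3) - 2)) + pi ≈ 3.4486

f''(x) = 2*sin(x) + 3*cos(x)
Second-derivative test at each critical point:
  f''(0.8690) = 3.4641 > 0 → local minimum
  f''(3.4486) = -3.4641 < 0 → local maximum

Critical points: x = atan((3 + 4*sqrt(3))/(-2 + 6*sqrt(3))) ≈ 0.8690 (local minimum); x = atan((3 - 4*sqrt(3))/(-6*sqrt(3) - 2)) + pi ≈ 3.4486 (local maximum)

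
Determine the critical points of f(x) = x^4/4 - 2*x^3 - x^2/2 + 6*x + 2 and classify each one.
f'(x) = x^3 - 6*x^2 - x + 6

Solve f'(x) = 0:
  Factor: x^3 - 6*x^2 - x + 6 = (x - 6)*(x - 1)*(x + 1) = 0.
  ⇒ x = -1, 1, 6

f''(x) = 3*x^2 - 12*x - 1
Second-derivative test at each critical point:
  f''(-1) = 14 > 0 → local minimum
  f''(1) = -10 < 0 → local maximum
  f''(6) = 35 > 0 → local minimum

Critical points: x = -1 (local minimum); x = 1 (local maximum); x = 6 (local minimum)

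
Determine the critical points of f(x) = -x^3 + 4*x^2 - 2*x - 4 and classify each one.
f'(x) = -3*x^2 + 8*x - 2

Solve f'(x) = 0:
  3*x^2 - 8*x + 2 = 0 has no rational roots; quadratic formula: x = (8 ± √40)/6.
  ⇒ x = 4/3 - sqrt(10)/3 ≈ 0.2792, sqrt(10)/3 + 4/3 ≈ 2.3874

f''(x) = 8 - 6*x
Second-derivative test at each critical point:
  f''(0.2792) = 6.3246 > 0 → local minimum
  f''(2.3874) = -6.3246 < 0 → local maximum

Critical points: x = 4/3 - sqrt(10)/3 ≈ 0.2792 (local minimum); x = sqrt(10)/3 + 4/3 ≈ 2.3874 (local maximum)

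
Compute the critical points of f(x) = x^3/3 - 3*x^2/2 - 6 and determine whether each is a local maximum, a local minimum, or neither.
f'(x) = x*(x - 3)

Solve f'(x) = 0:
  Factor: x^2 - 3*x = x*(x - 3) = 0.
  ⇒ x = 0, 3

f''(x) = 2*x - 3
Second-derivative test at each critical point:
  f''(0) = -3 < 0 → local maximum
  f''(3) = 3 > 0 → local minimum

Critical points: x = 0 (local maximum); x = 3 (local minimum)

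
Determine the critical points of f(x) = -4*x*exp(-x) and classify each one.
f'(x) = 4*(x - 1)*exp(-x)

Solve f'(x) = 0:
  f'(x) = (4*x - 4)·exp(-x) and exp(-x) > 0 for every x, so f'(x) = 0 ⇔ 4*x - 4 = 0.
  Factor: 4*x - 4 = 4*(x - 1) = 0.
  ⇒ x = 1

f''(x) = 4*(2 - x)*exp(-x)
Second-derivative test at each critical point:
  f''(1) = 1.4715 > 0 → local minimum

Critical points: x = 1 (local minimum)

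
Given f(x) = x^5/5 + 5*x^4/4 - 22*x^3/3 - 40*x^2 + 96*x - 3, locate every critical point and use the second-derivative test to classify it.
f'(x) = x^4 + 5*x^3 - 22*x^2 - 80*x + 96

Solve f'(x) = 0:
  Factor: x^4 + 5*x^3 - 22*x^2 - 80*x + 96 = (x - 4)*(x - 1)*(x + 4)*(x + 6) = 0.
  ⇒ x = -6, -4, 1, 4

f''(x) = 4*x^3 + 15*x^2 - 44*x - 80
Second-derivative test at each critical point:
  f''(-6) = -140 < 0 → local maximum
  f''(-4) = 80 > 0 → local minimum
  f''(1) = -105 < 0 → local maximum
  f''(4) = 240 > 0 → local minimum

Critical points: x = -6 (local maximum); x = -4 (local minimum); x = 1 (local maximum); x = 4 (local minimum)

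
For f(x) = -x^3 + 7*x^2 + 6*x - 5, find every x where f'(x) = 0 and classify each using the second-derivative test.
f'(x) = -3*x^2 + 14*x + 6

Solve f'(x) = 0:
  3*x^2 - 14*x - 6 = 0 has no rational roots; quadratic formula: x = (14 ± √268)/6.
  ⇒ x = 7/3 - sqrt(67)/3 ≈ -0.3951, 7/3 + sqrt(67)/3 ≈ 5.0618

f''(x) = 14 - 6*x
Second-derivative test at each critical point:
  f''(-0.3951) = 16.3707 > 0 → local minimum
  f''(5.0618) = -16.3707 < 0 → local maximum

Critical points: x = 7/3 - sqrt(67)/3 ≈ -0.3951 (local minimum); x = 7/3 + sqrt(67)/3 ≈ 5.0618 (local maximum)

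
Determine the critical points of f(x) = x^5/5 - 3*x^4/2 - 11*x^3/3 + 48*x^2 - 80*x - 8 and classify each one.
f'(x) = x^4 - 6*x^3 - 11*x^2 + 96*x - 80

Solve f'(x) = 0:
  Factor: x^4 - 6*x^3 - 11*x^2 + 96*x - 80 = (x - 5)*(x - 4)*(x - 1)*(x + 4) = 0.
  ⇒ x = -4, 1, 4, 5

f''(x) = 4*x^3 - 18*x^2 - 22*x + 96
Second-derivative test at each critical point:
  f''(-4) = -360 < 0 → local maximum
  f''(1) = 60 > 0 → local minimum
  f''(4) = -24 < 0 → local maximum
  f''(5) = 36 > 0 → local minimum

Critical points: x = -4 (local maximum); x = 1 (local minimum); x = 4 (local maximum); x = 5 (local minimum)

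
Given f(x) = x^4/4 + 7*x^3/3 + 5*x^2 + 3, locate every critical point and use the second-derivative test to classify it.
f'(x) = x*(x^2 + 7*x + 10)

Solve f'(x) = 0:
  Factor: x^3 + 7*x^2 + 10*x = x*(x + 2)*(x + 5) = 0.
  ⇒ x = -5, -2, 0

f''(x) = 3*x^2 + 14*x + 10
Second-derivative test at each critical point:
  f''(-5) = 15 > 0 → local minimum
  f''(-2) = -6 < 0 → local maximum
  f''(0) = 10 > 0 → local minimum

Critical points: x = -5 (local minimum); x = -2 (local maximum); x = 0 (local minimum)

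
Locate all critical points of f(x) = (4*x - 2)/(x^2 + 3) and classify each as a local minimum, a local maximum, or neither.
f'(x) = 4*(-x^2 + x + 3)/(x^4 + 6*x^2 + 9)

Solve f'(x) = 0:
  f'(x) = -4*(x^2 - x - 3)/(x^2 + 3)^2; the denominator is positive wherever f is defined, so f'(x) = 0 ⇔ -4*x^2 + 4*x + 12 = 0.
  Factor: -4*x^2 + 4*x + 12 = -4*(x^2 - x - 3); x^2 - x - 3 = 0 has no rational roots; quadratic formula: x = (1 ± √13)/2.
  ⇒ x = 1/2 - sqrt(13)/2 ≈ -1.3028, 1/2 + sqrt(13)/2 ≈ 2.3028

f''(x) = 4*(4*x^2*(2*x - 1) + (1 - 6*x)*(x^2 + 3))/(x^2 + 3)^3
Second-derivative test at each critical point:
  f''(-1.3028) = 0.6537 > 0 → local minimum
  f''(2.3028) = -0.2092 < 0 → local maximum

Critical points: x = 1/2 - sqrt(13)/2 ≈ -1.3028 (local minimum); x = 1/2 + sqrt(13)/2 ≈ 2.3028 (local maximum)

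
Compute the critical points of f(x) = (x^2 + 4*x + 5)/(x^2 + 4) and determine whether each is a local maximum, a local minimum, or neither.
f'(x) = 2*(-2*x^2 - x + 8)/(x^4 + 8*x^2 + 16)

Solve f'(x) = 0:
  f'(x) = -2*(2*x^2 + x - 8)/(x^2 + 4)^2; the denominator is positive wherever f is defined, so f'(x) = 0 ⇔ -4*x^2 - 2*x + 16 = 0.
  Factor: -4*x^2 - 2*x + 16 = -2*(2*x^2 + x - 8); 2*x^2 + x - 8 = 0 has no rational roots; quadratic formula: x = (-1 ± √65)/4.
  ⇒ x = -sqrt(65)/4 - 1/4 ≈ -2.2656, -1/4 + sqrt(65)/4 ≈ 1.7656

f''(x) = 2*(4*x^3 + 3*x^2 - 48*x - 4)/(x^6 + 12*x^4 + 48*x^2 + 64)
Second-derivative test at each critical point:
  f''(-2.2656) = 0.1933 > 0 → local minimum
  f''(1.7656) = -0.3183 < 0 → local maximum

Critical points: x = -sqrt(65)/4 - 1/4 ≈ -2.2656 (local minimum); x = -1/4 + sqrt(65)/4 ≈ 1.7656 (local maximum)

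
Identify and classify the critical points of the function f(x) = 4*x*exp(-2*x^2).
f'(x) = 4*(1 - 4*x^2)*exp(-2*x^2)

Solve f'(x) = 0:
  f'(x) = (4 - 16*x^2)·exp(-2*x^2) and exp(-2*x^2) > 0 for every x, so f'(x) = 0 ⇔ 4 - 16*x^2 = 0.
  Factor: 4 - 16*x^2 = -4*(2*x - 1)*(2*x + 1) = 0.
  ⇒ x = -1/2, 1/2

f''(x) = (64*x^3 - 48*x)*exp(-2*x^2)
Second-derivative test at each critical point:
  f''(-1/2) = 9.7045 > 0 → local minimum
  f''(1/2) = -9.7045 < 0 → local maximum

Critical points: x = -1/2 (local minimum); x = 1/2 (local maximum)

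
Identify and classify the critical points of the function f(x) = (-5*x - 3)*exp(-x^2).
f'(x) = (2*x*(5*x + 3) - 5)*exp(-x^2)

Solve f'(x) = 0:
  f'(x) = (10*x^2 + 6*x - 5)·exp(-x^2) and exp(-x^2) > 0 for every x, so f'(x) = 0 ⇔ 10*x^2 + 6*x - 5 = 0.
  10*x^2 + 6*x - 5 = 0 has no rational roots; quadratic formula: x = (-6 ± √236)/20.
  ⇒ x = -sqrt(59)/10 - 3/10 ≈ -1.0681, -3/10 + sqrt(59)/10 ≈ 0.4681

f''(x) = 2*(-10*x^3 - 6*x^2 + 15*x + 3)*exp(-x^2)
Second-derivative test at each critical point:
  f''(-1.0681) = -4.9089 < 0 → local maximum
  f''(0.4681) = 12.3392 > 0 → local minimum

Critical points: x = -sqrt(59)/10 - 3/10 ≈ -1.0681 (local maximum); x = -3/10 + sqrt(59)/10 ≈ 0.4681 (local minimum)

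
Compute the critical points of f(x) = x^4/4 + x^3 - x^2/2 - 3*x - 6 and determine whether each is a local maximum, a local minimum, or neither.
f'(x) = x^3 + 3*x^2 - x - 3

Solve f'(x) = 0:
  Factor: x^3 + 3*x^2 - x - 3 = (x - 1)*(x + 1)*(x + 3) = 0.
  ⇒ x = -3, -1, 1

f''(x) = 3*x^2 + 6*x - 1
Second-derivative test at each critical point:
  f''(-3) = 8 > 0 → local minimum
  f''(-1) = -4 < 0 → local maximum
  f''(1) = 8 > 0 → local minimum

Critical points: x = -3 (local minimum); x = -1 (local maximum); x = 1 (local minimum)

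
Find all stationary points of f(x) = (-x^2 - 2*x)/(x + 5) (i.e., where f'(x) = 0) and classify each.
f'(x) = (-x^2 - 10*x - 10)/(x^2 + 10*x + 25)

Solve f'(x) = 0:
  f'(x) = -(x^2 + 10*x + 10)/(x + 5)^2; the denominator is positive wherever f is defined, so f'(x) = 0 ⇔ -x^2 - 10*x - 10 = 0.
  x^2 + 10*x + 10 = 0 has no rational roots; quadratic formula: x = (-10 ± √60)/2.
  ⇒ x = -5 - sqrt(15) ≈ -8.8730, -5 + sqrt(15) ≈ -1.1270

f''(x) = -30/(x^3 + 15*x^2 + 75*x + 125)
Second-derivative test at each critical point:
  f''(-8.8730) = 0.5164 > 0 → local minimum
  f''(-1.1270) = -0.5164 < 0 → local maximum

Critical points: x = -5 - sqrt(15) ≈ -8.8730 (local minimum); x = -5 + sqrt(15) ≈ -1.1270 (local maximum)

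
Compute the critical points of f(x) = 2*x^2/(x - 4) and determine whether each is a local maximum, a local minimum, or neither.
f'(x) = 2*x*(x - 8)/(x^2 - 8*x + 16)

Solve f'(x) = 0:
  f'(x) = 2*x*(x - 8)/(x - 4)^2; the denominator is positive wherever f is defined, so f'(x) = 0 ⇔ 2*x^2 - 16*x = 0.
  Factor: 2*x^2 - 16*x = 2*x*(x - 8) = 0.
  ⇒ x = 0, 8

f''(x) = 64/(x^3 - 12*x^2 + 48*x - 64)
Second-derivative test at each critical point:
  f''(0) = -1 < 0 → local maximum
  f''(8) = 1 > 0 → local minimum

Critical points: x = 0 (local maximum); x = 8 (local minimum)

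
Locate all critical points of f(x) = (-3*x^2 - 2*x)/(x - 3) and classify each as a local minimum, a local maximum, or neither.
f'(x) = 3*(-x^2 + 6*x + 2)/(x^2 - 6*x + 9)

Solve f'(x) = 0:
  f'(x) = -3*(x^2 - 6*x - 2)/(x - 3)^2; the denominator is positive wherever f is defined, so f'(x) = 0 ⇔ -3*x^2 + 18*x + 6 = 0.
  Factor: -3*x^2 + 18*x + 6 = -3*(x^2 - 6*x - 2); x^2 - 6*x - 2 = 0 has no rational roots; quadratic formula: x = (6 ± √44)/2.
  ⇒ x = 3 - sqrt(11) ≈ -0.3166, 3 + sqrt(11) ≈ 6.3166

f''(x) = -66/(x^3 - 9*x^2 + 27*x - 27)
Second-derivative test at each critical point:
  f''(-0.3166) = 1.8091 > 0 → local minimum
  f''(6.3166) = -1.8091 < 0 → local maximum

Critical points: x = 3 - sqrt(11) ≈ -0.3166 (local minimum); x = 3 + sqrt(11) ≈ 6.3166 (local maximum)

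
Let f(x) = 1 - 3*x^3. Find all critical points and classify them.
f'(x) = -9*x^2

Solve f'(x) = 0:
  ⇒ x = 0

f''(x) = -18*x
Second-derivative test at each critical point:
  f''(0) = 0, so the second-derivative test is inconclusive; use the first-derivative test: f'(-1/4) = -0.5625, f'(1/4) = -0.5625 — f' is negative on both sides (no sign change) → neither a local maximum nor a local minimum

Critical points: x = 0 (neither)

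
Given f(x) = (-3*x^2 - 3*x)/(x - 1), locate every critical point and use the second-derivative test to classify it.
f'(x) = 3*(-x^2 + 2*x + 1)/(x^2 - 2*x + 1)

Solve f'(x) = 0:
  f'(x) = -3*(x^2 - 2*x - 1)/(x - 1)^2; the denominator is positive wherever f is defined, so f'(x) = 0 ⇔ -3*x^2 + 6*x + 3 = 0.
  Factor: -3*x^2 + 6*x + 3 = -3*(x^2 - 2*x - 1); x^2 - 2*x - 1 = 0 has no rational roots; quadratic formula: x = (2 ± √8)/2.
  ⇒ x = 1 - sqrt(2) ≈ -0.4142, 1 + sqrt(2) ≈ 2.4142

f''(x) = -12/(x^3 - 3*x^2 + 3*x - 1)
Second-derivative test at each critical point:
  f''(-0.4142) = 4.2426 > 0 → local minimum
  f''(2.4142) = -4.2426 < 0 → local maximum

Critical points: x = 1 - sqrt(2) ≈ -0.4142 (local minimum); x = 1 + sqrt(2) ≈ 2.4142 (local maximum)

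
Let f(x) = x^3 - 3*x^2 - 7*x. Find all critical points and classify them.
f'(x) = 3*x^2 - 6*x - 7

Solve f'(x) = 0:
  3*x^2 - 6*x - 7 = 0 has no rational roots; quadratic formula: x = (6 ± √120)/6.
  ⇒ x = 1 - sqrt(30)/3 ≈ -0.8257, 1 + sqrt(30)/3 ≈ 2.8257

f''(x) = 6*x - 6
Second-derivative test at each critical point:
  f''(-0.8257) = -10.9545 < 0 → local maximum
  f''(2.8257) = 10.9545 > 0 → local minimum

Critical points: x = 1 - sqrt(30)/3 ≈ -0.8257 (local maximum); x = 1 + sqrt(30)/3 ≈ 2.8257 (local minimum)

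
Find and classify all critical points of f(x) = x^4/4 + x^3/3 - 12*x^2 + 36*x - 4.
f'(x) = x^3 + x^2 - 24*x + 36

Solve f'(x) = 0:
  Factor: x^3 + x^2 - 24*x + 36 = (x - 3)*(x - 2)*(x + 6) = 0.
  ⇒ x = -6, 2, 3

f''(x) = 3*x^2 + 2*x - 24
Second-derivative test at each critical point:
  f''(-6) = 72 > 0 → local minimum
  f''(2) = -8 < 0 → local maximum
  f''(3) = 9 > 0 → local minimum

Critical points: x = -6 (local minimum); x = 2 (local maximum); x = 3 (local minimum)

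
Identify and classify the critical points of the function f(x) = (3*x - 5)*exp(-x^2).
f'(x) = (-2*x*(3*x - 5) + 3)*exp(-x^2)

Solve f'(x) = 0:
  f'(x) = (-6*x^2 + 10*x + 3)·exp(-x^2) and exp(-x^2) > 0 for every x, so f'(x) = 0 ⇔ -6*x^2 + 10*x + 3 = 0.
  6*x^2 - 10*x - 3 = 0 has no rational roots; quadratic formula: x = (10 ± √172)/12.
  ⇒ x = 5/6 - sqrt(43)/6 ≈ -0.2596, 5/6 + sqrt(43)/6 ≈ 1.9262

f''(x) = 2*(2*x^2*(3*x - 5) - 9*x + 5)*exp(-x^2)
Second-derivative test at each critical point:
  f''(-0.2596) = 12.2603 > 0 → local minimum
  f''(1.9262) = -0.3209 < 0 → local maximum

Critical points: x = 5/6 - sqrt(43)/6 ≈ -0.2596 (local minimum); x = 5/6 + sqrt(43)/6 ≈ 1.9262 (local maximum)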